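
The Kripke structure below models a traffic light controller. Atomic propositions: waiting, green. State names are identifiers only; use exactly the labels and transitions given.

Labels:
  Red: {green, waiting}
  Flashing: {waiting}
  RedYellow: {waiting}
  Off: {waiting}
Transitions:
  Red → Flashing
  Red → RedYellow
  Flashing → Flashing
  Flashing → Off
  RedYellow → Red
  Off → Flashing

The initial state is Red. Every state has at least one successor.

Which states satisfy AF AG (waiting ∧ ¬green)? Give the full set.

States satisfying AG (waiting ∧ ¬green): {Flashing, Off}.
States satisfying AF AG (waiting ∧ ¬green): {Flashing, Off}.

{Flashing, Off}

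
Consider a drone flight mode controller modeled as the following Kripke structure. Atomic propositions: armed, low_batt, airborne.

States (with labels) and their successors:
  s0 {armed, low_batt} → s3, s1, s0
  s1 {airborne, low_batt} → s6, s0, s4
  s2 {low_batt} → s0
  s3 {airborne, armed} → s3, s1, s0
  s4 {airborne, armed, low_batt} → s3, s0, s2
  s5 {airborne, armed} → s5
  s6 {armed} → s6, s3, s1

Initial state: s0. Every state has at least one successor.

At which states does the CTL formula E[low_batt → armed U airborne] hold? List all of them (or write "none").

States satisfying low_batt → armed: {s0, s3, s4, s5, s6}.
States satisfying airborne: {s1, s3, s4, s5}.
States satisfying E[low_batt → armed U airborne]: {s0, s1, s3, s4, s5, s6}.

{s0, s1, s3, s4, s5, s6}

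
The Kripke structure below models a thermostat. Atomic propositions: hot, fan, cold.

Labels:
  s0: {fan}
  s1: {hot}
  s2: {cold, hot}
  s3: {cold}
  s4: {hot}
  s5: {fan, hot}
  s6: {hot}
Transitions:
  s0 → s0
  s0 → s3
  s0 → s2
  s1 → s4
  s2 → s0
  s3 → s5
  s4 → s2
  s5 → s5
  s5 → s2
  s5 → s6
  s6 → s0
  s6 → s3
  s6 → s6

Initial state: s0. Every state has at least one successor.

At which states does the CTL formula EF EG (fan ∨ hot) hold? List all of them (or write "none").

{s0, s1, s2, s3, s4, s5, s6}

States satisfying EG (fan ∨ hot): {s0, s1, s2, s4, s5, s6}.
States satisfying EF EG (fan ∨ hot): {s0, s1, s2, s3, s4, s5, s6}.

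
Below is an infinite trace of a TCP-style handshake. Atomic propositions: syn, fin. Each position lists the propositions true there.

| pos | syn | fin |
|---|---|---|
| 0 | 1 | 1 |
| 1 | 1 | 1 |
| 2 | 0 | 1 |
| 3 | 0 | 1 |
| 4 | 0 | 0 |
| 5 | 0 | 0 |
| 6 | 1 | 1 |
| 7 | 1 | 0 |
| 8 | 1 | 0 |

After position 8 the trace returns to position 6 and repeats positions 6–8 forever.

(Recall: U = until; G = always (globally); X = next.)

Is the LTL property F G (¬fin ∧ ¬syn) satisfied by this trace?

G (¬fin ∧ ¬syn) is false at every position 0..8, so it never becomes true and F G (¬fin ∧ ¬syn) fails.

No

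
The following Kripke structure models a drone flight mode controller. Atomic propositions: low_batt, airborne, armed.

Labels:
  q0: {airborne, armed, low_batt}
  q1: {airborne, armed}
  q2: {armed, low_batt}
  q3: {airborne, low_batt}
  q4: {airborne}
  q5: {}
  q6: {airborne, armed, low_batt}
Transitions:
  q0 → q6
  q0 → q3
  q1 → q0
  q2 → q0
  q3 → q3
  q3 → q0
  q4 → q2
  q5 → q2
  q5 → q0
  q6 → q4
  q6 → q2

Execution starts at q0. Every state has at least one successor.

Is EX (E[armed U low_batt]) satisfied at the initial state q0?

States satisfying E[armed U low_batt]: {q0, q1, q2, q3, q6}.
States satisfying EX (E[armed U low_batt]): {q0, q1, q2, q3, q4, q5, q6}.
q0 ∈ Sat(EX (E[armed U low_batt])).

Holds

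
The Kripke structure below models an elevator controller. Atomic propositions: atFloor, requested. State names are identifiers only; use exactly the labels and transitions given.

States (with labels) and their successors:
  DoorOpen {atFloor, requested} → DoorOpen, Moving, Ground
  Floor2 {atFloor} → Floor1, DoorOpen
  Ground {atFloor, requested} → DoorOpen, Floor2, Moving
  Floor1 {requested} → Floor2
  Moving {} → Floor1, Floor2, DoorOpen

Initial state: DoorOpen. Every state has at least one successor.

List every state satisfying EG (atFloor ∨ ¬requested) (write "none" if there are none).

{DoorOpen, Floor2, Ground, Moving}

States satisfying atFloor ∨ ¬requested: {DoorOpen, Floor2, Ground, Moving}.
States satisfying EG (atFloor ∨ ¬requested): {DoorOpen, Floor2, Ground, Moving}.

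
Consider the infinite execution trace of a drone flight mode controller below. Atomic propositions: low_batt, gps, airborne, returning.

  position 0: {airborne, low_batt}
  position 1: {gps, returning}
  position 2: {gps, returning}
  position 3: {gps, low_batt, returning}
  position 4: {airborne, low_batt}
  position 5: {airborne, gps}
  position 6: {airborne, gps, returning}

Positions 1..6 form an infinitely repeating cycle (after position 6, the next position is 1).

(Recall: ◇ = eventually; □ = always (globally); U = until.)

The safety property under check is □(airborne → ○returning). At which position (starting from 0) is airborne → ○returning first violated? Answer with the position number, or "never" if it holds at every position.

Check airborne → ○returning at each position in order: 0 ✓, 1 ✓, 2 ✓, 3 ✓.
At position 4 the labels are {airborne, low_batt} and the next position 5 has {airborne, gps}, so airborne → ○returning is false there. This is the first violation.

4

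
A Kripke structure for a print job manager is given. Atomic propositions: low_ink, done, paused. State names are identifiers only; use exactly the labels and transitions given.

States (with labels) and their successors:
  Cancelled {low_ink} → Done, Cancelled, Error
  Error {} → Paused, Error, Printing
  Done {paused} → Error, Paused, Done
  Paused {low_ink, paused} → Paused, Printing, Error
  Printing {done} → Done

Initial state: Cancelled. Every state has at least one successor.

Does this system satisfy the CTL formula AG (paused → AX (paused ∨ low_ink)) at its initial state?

Violated

States satisfying paused → AX (paused ∨ low_ink): {Cancelled, Error, Printing}.
States satisfying AG (paused → AX (paused ∨ low_ink)): ∅.
Done is reachable from Cancelled and violates paused → AX (paused ∨ low_ink), so AG fails at Cancelled.
Cancelled ∉ Sat(AG (paused → AX (paused ∨ low_ink))).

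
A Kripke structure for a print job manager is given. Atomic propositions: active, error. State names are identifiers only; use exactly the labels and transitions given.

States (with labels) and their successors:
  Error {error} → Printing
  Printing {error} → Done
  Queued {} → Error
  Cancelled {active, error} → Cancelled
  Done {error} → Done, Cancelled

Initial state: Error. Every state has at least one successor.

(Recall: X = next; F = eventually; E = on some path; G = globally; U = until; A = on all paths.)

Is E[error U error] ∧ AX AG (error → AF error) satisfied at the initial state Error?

Yes

States satisfying error: {Error, Printing, Cancelled, Done}.
States satisfying E[error U error]: {Error, Printing, Cancelled, Done}.
States satisfying AG (error → AF error): {Error, Printing, Queued, Cancelled, Done}.
States satisfying AX AG (error → AF error): {Error, Printing, Queued, Cancelled, Done}.
States satisfying E[error U error] ∧ AX AG (error → AF error): {Error, Printing, Cancelled, Done}.
Error ∈ Sat(E[error U error] ∧ AX AG (error → AF error)).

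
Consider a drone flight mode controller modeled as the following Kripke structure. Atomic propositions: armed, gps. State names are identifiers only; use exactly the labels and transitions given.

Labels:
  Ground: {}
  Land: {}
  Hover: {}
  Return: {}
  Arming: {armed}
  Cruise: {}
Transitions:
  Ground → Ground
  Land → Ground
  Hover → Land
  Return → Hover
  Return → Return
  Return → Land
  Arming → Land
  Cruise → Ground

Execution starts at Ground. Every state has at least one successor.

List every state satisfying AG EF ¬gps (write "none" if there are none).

States satisfying EF ¬gps: {Ground, Land, Hover, Return, Arming, Cruise}.
States satisfying AG EF ¬gps: {Ground, Land, Hover, Return, Arming, Cruise}.

{Ground, Land, Hover, Return, Arming, Cruise}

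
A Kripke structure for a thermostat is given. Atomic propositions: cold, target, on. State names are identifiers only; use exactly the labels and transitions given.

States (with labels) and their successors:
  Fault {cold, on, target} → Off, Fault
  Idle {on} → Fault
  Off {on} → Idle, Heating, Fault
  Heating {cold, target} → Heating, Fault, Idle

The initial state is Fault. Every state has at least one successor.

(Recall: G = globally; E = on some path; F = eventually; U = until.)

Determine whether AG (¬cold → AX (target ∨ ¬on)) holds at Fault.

States satisfying ¬cold → AX (target ∨ ¬on): {Fault, Idle, Heating}.
States satisfying AG (¬cold → AX (target ∨ ¬on)): ∅.
Off is reachable from Fault and violates ¬cold → AX (target ∨ ¬on), so AG fails at Fault.
Fault ∉ Sat(AG (¬cold → AX (target ∨ ¬on))).

Does not hold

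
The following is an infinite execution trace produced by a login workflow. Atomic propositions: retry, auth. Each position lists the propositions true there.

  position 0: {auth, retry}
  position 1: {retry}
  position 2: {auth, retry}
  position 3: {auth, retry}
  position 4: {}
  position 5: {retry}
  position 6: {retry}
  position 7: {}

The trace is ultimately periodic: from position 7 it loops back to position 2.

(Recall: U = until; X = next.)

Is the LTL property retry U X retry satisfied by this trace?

Walking from position 0: X retry first holds at position 0, and retry holds at every earlier position along the way, so retry U X retry holds.

Yes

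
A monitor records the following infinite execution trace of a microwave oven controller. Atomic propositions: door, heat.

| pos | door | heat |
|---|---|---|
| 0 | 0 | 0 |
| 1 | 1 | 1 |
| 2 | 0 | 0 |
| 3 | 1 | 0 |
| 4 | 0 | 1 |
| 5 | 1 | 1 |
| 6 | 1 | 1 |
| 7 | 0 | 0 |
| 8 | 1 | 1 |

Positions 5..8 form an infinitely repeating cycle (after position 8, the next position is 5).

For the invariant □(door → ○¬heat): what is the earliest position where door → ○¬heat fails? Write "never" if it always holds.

Check door → ○¬heat at each position in order: 0 ✓, 1 ✓, 2 ✓.
At position 3 the labels are {door} and the next position 4 has {heat}, so door → ○¬heat is false there. This is the first violation.

3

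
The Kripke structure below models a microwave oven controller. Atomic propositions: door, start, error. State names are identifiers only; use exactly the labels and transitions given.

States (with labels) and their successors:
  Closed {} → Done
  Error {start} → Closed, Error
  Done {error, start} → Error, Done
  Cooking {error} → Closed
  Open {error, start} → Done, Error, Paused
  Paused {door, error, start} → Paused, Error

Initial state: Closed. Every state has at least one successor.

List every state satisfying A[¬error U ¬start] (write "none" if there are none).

States satisfying ¬error: {Closed, Error}.
States satisfying ¬start: {Closed, Cooking}.
States satisfying A[¬error U ¬start]: {Closed, Cooking}.

{Closed, Cooking}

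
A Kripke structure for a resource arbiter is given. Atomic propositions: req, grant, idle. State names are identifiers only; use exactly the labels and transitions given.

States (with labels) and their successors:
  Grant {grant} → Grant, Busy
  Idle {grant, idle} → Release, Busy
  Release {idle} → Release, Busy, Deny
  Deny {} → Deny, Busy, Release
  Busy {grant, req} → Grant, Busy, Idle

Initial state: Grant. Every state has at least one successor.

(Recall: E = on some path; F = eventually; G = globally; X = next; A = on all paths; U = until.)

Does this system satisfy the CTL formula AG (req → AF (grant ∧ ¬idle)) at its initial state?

States satisfying req → AF (grant ∧ ¬idle): {Grant, Idle, Release, Deny, Busy}.
States satisfying AG (req → AF (grant ∧ ¬idle)): {Grant, Idle, Release, Deny, Busy}.
Every state reachable from Grant satisfies req → AF (grant ∧ ¬idle).
Grant ∈ Sat(AG (req → AF (grant ∧ ¬idle))).

Holds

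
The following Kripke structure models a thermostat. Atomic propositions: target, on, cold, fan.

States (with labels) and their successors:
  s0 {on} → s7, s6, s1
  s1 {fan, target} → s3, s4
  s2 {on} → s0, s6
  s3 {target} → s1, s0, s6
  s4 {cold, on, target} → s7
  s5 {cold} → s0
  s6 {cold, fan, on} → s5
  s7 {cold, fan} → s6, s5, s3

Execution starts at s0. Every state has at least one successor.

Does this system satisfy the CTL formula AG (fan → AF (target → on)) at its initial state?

Does not hold

States satisfying fan → AF (target → on): {s0, s2, s3, s4, s5, s6, s7}.
States satisfying AG (fan → AF (target → on)): ∅.
s1 is reachable from s0 and violates fan → AF (target → on), so AG fails at s0.
s0 ∉ Sat(AG (fan → AF (target → on))).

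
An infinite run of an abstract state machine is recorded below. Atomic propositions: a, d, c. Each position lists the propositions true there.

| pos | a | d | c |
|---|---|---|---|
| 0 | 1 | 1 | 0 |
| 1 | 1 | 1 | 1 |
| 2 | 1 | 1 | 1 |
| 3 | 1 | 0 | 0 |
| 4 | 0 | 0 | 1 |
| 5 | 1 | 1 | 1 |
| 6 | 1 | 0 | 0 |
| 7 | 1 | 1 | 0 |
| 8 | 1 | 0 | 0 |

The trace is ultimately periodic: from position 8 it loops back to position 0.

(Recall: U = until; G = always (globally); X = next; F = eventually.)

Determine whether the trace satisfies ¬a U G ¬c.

No

Walking from position 0: at position 0, G ¬c has not yet held and ¬a fails, so ¬a U G ¬c is false.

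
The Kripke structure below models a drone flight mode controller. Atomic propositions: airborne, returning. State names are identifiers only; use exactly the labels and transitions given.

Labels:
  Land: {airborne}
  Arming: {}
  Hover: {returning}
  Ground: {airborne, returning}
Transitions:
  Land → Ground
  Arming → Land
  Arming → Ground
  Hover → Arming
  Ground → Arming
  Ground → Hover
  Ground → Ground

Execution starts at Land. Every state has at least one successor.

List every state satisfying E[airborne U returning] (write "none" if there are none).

States satisfying airborne: {Land, Ground}.
States satisfying returning: {Hover, Ground}.
States satisfying E[airborne U returning]: {Land, Hover, Ground}.

{Land, Hover, Ground}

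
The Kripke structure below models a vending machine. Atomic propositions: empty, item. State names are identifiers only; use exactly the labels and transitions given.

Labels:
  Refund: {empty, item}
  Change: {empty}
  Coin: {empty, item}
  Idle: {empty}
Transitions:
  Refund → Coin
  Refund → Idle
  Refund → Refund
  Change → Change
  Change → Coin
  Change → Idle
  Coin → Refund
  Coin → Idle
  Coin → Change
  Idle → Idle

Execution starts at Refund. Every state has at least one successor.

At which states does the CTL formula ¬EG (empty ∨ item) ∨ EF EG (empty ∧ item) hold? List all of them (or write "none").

States satisfying empty ∨ item: {Refund, Change, Coin, Idle}.
States satisfying EG (empty ∨ item): {Refund, Change, Coin, Idle}.
States satisfying ¬EG (empty ∨ item): ∅.
States satisfying EG (empty ∧ item): {Refund, Coin}.
States satisfying EF EG (empty ∧ item): {Refund, Change, Coin}.
States satisfying ¬EG (empty ∨ item) ∨ EF EG (empty ∧ item): {Refund, Change, Coin}.

{Refund, Change, Coin}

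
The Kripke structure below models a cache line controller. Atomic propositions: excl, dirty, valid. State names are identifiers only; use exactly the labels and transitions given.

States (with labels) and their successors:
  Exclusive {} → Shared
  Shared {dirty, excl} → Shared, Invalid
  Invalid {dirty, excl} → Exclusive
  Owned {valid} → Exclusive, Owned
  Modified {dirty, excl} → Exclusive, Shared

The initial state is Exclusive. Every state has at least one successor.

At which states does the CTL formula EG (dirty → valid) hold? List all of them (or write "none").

{Owned}

States satisfying dirty → valid: {Exclusive, Owned}.
States satisfying EG (dirty → valid): {Owned}.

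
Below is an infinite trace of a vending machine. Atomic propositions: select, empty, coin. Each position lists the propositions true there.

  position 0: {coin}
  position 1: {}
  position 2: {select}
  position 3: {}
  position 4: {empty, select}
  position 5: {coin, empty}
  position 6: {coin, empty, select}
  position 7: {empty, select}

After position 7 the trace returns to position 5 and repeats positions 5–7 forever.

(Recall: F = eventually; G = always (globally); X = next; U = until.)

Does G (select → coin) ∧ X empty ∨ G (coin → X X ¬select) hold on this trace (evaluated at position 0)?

coin → X X ¬select must hold at every position from 0 onward. It fails at position 0, so G (coin → X X ¬select) is false.
Positions where coin holds: 0, 5, 6.
Check X X ¬select at each: 0→fails, 5→fails, 6→ok.
At position 0: G (select → coin) ∧ X empty is false; G (coin → X X ¬select) is false; so G (select → coin) ∧ X empty ∨ G (coin → X X ¬select) is false.

Does not hold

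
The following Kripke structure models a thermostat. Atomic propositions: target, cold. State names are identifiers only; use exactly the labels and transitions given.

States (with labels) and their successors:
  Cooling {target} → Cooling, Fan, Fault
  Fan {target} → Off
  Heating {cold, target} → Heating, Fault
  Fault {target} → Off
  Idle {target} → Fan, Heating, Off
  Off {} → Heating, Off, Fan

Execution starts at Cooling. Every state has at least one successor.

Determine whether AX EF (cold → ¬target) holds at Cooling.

States satisfying EF (cold → ¬target): {Cooling, Fan, Heating, Fault, Idle, Off}.
States satisfying AX EF (cold → ¬target): {Cooling, Fan, Heating, Fault, Idle, Off}.
Cooling ∈ Sat(AX EF (cold → ¬target)).

Yes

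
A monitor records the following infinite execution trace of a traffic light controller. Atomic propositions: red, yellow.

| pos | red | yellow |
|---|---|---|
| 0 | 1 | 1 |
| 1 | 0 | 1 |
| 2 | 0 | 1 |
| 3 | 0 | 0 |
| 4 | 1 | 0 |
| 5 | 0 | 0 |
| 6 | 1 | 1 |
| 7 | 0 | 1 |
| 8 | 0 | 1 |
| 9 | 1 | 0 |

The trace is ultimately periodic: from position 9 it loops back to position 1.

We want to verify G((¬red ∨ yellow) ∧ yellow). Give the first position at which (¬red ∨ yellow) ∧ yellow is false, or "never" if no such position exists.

Check (¬red ∨ yellow) ∧ yellow at each position in order: 0 ✓, 1 ✓, 2 ✓.
At position 3 the labels are {}, so (¬red ∨ yellow) ∧ yellow is false there. This is the first violation.

3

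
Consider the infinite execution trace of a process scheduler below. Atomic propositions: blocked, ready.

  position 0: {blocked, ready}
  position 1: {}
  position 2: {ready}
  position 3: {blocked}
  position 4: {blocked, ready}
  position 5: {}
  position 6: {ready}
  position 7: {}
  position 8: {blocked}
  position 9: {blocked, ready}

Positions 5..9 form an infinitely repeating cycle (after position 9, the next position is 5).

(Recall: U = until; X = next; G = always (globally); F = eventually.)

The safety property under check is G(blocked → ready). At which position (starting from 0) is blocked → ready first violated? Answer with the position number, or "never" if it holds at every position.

Check blocked → ready at each position in order: 0 ✓, 1 ✓, 2 ✓.
At position 3 the labels are {blocked}, so blocked → ready is false there. This is the first violation.

3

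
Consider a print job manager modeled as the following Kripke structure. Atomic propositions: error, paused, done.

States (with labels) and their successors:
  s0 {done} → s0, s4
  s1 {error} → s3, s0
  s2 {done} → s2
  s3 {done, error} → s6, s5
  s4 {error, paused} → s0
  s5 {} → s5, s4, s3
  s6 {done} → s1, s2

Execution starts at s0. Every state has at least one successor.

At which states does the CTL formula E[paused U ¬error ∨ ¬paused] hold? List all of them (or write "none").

States satisfying paused: {s4}.
States satisfying ¬error ∨ ¬paused: {s0, s1, s2, s3, s5, s6}.
States satisfying E[paused U ¬error ∨ ¬paused]: {s0, s1, s2, s3, s4, s5, s6}.

{s0, s1, s2, s3, s4, s5, s6}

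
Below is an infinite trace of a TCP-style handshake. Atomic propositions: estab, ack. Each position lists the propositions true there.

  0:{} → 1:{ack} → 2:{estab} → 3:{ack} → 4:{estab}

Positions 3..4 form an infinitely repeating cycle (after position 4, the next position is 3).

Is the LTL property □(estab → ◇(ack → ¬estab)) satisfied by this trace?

estab → ◇(ack → ¬estab) holds at every position 0..4, and those are all positions ever visited, so □(estab → ◇(ack → ¬estab)) holds.
Positions where estab holds: 2, 4.
Check ◇(ack → ¬estab) at each: 2→ok, 4→ok.

Satisfied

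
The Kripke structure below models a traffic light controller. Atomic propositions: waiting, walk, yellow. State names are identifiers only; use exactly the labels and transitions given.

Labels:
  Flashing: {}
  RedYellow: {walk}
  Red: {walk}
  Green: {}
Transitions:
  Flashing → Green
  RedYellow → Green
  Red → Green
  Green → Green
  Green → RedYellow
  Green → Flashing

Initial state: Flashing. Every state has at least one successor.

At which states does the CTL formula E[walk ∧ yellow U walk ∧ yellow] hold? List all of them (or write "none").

States satisfying walk ∧ yellow: ∅.
States satisfying E[walk ∧ yellow U walk ∧ yellow]: ∅.

none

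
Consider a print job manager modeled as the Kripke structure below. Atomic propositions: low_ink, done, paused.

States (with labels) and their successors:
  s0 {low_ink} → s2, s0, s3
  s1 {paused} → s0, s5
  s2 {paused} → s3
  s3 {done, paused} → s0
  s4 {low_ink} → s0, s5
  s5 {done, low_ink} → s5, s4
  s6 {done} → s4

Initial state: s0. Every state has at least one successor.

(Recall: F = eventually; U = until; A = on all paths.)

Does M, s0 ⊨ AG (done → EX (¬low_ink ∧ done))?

States satisfying done → EX (¬low_ink ∧ done): {s0, s1, s2, s4}.
States satisfying AG (done → EX (¬low_ink ∧ done)): ∅.
s3 is reachable from s0 and violates done → EX (¬low_ink ∧ done), so AG fails at s0.
s0 ∉ Sat(AG (done → EX (¬low_ink ∧ done))).

No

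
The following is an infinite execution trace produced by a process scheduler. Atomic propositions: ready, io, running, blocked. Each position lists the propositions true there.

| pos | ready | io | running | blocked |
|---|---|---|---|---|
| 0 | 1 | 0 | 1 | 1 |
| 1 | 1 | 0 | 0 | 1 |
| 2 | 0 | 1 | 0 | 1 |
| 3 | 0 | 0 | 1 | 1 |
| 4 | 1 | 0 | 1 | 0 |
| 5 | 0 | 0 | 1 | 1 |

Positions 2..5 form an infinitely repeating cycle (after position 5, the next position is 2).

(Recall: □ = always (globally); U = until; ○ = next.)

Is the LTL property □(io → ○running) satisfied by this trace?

io → ○running holds at every position 0..5, and those are all positions ever visited, so □(io → ○running) holds.
Positions where io holds: 2.
Check ○running at each: 2→ok.

Yes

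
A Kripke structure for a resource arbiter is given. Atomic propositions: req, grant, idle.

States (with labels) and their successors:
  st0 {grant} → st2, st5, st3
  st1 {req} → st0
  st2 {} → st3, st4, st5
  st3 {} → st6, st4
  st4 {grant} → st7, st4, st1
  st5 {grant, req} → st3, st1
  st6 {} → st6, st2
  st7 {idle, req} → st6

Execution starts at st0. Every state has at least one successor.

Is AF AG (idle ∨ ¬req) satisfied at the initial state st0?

States satisfying AG (idle ∨ ¬req): ∅.
States satisfying AF AG (idle ∨ ¬req): ∅.
There is a path from st0 along which AG (idle ∨ ¬req) never holds.
st0 ∉ Sat(AF AG (idle ∨ ¬req)).

No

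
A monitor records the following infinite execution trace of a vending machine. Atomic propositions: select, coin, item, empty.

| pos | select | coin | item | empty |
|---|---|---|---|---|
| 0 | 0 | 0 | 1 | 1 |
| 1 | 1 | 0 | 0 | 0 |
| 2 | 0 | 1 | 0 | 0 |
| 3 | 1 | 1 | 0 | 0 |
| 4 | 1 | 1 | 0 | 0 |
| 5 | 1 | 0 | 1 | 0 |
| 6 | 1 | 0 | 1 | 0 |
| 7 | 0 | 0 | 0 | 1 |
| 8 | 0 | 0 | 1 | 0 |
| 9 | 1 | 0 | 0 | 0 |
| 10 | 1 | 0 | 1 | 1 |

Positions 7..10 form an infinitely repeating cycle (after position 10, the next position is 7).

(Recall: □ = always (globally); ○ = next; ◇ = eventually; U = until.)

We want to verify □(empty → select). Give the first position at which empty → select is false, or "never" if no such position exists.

0

At position 0 the labels are {empty, item}, so empty → select is false there. This is the first violation.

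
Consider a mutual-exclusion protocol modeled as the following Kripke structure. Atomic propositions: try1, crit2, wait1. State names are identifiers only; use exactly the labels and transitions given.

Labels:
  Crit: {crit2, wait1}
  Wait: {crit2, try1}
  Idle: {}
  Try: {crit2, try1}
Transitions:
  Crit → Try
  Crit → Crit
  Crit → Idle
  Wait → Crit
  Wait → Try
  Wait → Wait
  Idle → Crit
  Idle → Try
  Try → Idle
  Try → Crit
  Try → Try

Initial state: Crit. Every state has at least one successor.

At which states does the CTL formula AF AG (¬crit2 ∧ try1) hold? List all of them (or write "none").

States satisfying AG (¬crit2 ∧ try1): ∅.
States satisfying AF AG (¬crit2 ∧ try1): ∅.

none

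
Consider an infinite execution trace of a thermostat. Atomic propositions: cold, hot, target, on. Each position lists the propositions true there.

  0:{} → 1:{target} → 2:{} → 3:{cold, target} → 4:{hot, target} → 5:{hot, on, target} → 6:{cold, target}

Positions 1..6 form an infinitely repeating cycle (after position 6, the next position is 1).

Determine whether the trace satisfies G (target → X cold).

target → X cold must hold at every position from 0 onward. It fails at position 1, so G (target → X cold) is false.
Positions where target holds: 1, 3, 4, 5, 6.
Check X cold at each: 1→fails, 3→fails, 4→fails, 5→ok, 6→fails.

No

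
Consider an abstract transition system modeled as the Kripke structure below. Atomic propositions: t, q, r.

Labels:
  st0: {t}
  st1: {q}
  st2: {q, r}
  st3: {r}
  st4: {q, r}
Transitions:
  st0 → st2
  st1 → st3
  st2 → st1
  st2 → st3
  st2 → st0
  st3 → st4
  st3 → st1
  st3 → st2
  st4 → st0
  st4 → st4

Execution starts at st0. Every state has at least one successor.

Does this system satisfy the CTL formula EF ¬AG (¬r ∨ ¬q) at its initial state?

States satisfying ¬AG (¬r ∨ ¬q): {st0, st1, st2, st3, st4}.
States satisfying EF ¬AG (¬r ∨ ¬q): {st0, st1, st2, st3, st4}.
Some path from st0 reaches a state where ¬AG (¬r ∨ ¬q) holds.
st0 ∈ Sat(EF ¬AG (¬r ∨ ¬q)).

Satisfied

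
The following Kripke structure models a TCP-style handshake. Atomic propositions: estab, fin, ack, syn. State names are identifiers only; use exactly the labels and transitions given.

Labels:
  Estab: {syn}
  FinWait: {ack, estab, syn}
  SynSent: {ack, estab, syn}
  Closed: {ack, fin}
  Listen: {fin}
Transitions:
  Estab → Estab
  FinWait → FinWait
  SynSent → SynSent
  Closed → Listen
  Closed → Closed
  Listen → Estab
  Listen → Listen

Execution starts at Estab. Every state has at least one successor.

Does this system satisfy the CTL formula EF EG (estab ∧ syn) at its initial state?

Does not hold

States satisfying EG (estab ∧ syn): {FinWait, SynSent}.
States satisfying EF EG (estab ∧ syn): {FinWait, SynSent}.
No suitable path/successor from Estab witnesses the formula.
Estab ∉ Sat(EF EG (estab ∧ syn)).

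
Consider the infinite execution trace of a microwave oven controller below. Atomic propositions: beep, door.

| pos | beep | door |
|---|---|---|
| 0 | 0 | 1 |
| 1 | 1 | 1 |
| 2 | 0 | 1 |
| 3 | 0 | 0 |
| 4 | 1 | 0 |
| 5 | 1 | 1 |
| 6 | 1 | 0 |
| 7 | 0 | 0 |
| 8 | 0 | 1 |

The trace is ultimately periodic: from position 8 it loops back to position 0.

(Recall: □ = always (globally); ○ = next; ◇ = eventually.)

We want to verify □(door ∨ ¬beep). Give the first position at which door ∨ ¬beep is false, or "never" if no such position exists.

4

Check door ∨ ¬beep at each position in order: 0 ✓, 1 ✓, 2 ✓, 3 ✓.
At position 4 the labels are {beep}, so door ∨ ¬beep is false there. This is the first violation.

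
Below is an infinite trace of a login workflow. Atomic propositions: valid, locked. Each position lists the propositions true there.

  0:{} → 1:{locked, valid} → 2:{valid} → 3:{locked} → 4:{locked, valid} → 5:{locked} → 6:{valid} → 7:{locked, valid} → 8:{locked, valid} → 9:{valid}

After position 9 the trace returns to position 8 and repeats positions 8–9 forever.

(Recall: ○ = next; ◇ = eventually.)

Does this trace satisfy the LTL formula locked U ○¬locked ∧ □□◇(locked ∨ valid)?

Walking from position 0: at position 0, ○¬locked has not yet held and locked fails, so locked U ○¬locked is false.
□◇(locked ∨ valid) holds at every position 0..9, and those are all positions ever visited, so □□◇(locked ∨ valid) holds.
At position 0: locked U ○¬locked is false; □□◇(locked ∨ valid) is true; so locked U ○¬locked ∧ □□◇(locked ∨ valid) is false.

Violated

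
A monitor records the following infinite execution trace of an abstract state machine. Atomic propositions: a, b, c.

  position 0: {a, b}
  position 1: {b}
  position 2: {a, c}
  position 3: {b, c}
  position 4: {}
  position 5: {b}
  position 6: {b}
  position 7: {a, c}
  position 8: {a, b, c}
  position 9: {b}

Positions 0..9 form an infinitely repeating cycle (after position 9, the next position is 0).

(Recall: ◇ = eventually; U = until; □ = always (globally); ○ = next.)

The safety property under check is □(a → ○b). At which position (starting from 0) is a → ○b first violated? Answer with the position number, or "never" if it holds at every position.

never

a → ○b holds at every position 0..9, and those are all the positions the trace ever visits, so the invariant □(a → ○b) is never violated.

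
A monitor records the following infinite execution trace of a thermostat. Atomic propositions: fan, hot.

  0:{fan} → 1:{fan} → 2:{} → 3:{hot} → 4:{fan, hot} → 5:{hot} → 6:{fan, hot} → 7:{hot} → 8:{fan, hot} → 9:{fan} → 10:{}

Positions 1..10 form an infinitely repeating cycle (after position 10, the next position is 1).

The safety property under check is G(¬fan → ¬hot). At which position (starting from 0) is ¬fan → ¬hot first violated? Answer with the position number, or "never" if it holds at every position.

3

Check ¬fan → ¬hot at each position in order: 0 ✓, 1 ✓, 2 ✓.
At position 3 the labels are {hot}, so ¬fan → ¬hot is false there. This is the first violation.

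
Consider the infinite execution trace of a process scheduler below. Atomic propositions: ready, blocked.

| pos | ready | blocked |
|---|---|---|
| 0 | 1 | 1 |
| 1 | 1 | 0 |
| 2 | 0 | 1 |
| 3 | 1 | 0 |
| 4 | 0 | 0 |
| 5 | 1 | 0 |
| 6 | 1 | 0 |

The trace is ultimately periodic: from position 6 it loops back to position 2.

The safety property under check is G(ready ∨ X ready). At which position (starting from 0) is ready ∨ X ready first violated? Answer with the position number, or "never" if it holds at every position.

never

ready ∨ X ready holds at every position 0..6, and those are all the positions the trace ever visits, so the invariant G(ready ∨ X ready) is never violated.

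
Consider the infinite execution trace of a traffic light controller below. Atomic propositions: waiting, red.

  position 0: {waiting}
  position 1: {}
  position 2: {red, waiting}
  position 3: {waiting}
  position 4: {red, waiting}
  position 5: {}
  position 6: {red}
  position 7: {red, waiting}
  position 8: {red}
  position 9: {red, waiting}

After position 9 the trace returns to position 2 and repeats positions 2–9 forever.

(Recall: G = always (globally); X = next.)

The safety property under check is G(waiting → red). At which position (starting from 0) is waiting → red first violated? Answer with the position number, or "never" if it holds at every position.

0

At position 0 the labels are {waiting}, so waiting → red is false there. This is the first violation.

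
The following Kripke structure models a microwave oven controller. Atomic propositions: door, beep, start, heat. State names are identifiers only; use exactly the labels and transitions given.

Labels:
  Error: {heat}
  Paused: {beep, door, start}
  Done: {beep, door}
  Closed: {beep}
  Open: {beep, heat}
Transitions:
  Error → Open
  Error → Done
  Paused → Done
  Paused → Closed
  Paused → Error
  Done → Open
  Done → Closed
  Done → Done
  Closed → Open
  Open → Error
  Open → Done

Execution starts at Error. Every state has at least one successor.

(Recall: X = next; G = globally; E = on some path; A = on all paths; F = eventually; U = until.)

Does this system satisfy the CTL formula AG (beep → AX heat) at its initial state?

States satisfying beep → AX heat: {Error, Closed}.
States satisfying AG (beep → AX heat): ∅.
Done is reachable from Error and violates beep → AX heat, so AG fails at Error.
Error ∉ Sat(AG (beep → AX heat)).

No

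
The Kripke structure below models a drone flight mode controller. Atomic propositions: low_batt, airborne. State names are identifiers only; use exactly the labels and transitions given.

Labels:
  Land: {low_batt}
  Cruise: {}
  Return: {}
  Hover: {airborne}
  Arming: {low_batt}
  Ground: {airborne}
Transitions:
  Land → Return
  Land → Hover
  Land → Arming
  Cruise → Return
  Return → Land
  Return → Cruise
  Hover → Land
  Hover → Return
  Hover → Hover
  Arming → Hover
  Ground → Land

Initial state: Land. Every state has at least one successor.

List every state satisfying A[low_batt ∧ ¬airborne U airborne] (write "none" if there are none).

States satisfying low_batt ∧ ¬airborne: {Land, Arming}.
States satisfying airborne: {Hover, Ground}.
States satisfying A[low_batt ∧ ¬airborne U airborne]: {Hover, Arming, Ground}.

{Hover, Arming, Ground}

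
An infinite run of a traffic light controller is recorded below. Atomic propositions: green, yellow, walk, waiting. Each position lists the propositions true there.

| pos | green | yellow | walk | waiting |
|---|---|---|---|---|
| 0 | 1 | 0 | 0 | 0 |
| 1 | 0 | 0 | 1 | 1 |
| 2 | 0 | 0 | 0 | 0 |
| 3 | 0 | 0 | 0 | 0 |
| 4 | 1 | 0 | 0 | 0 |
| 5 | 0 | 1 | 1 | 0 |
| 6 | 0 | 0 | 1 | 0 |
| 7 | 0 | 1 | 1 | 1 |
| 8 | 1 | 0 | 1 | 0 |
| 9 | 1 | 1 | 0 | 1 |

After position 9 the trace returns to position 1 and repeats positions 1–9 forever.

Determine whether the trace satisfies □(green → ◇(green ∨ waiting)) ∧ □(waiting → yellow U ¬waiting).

No

green → ◇(green ∨ waiting) holds at every position 0..9, and those are all positions ever visited, so □(green → ◇(green ∨ waiting)) holds.
Positions where green holds: 0, 4, 8, 9.
Check ◇(green ∨ waiting) at each: 0→ok, 4→ok, 8→ok, 9→ok.
waiting → yellow U ¬waiting must hold at every position from 0 onward. It fails at position 1, so □(waiting → yellow U ¬waiting) is false.
Positions where waiting holds: 1, 7, 9.
Check yellow U ¬waiting at each: 1→fails, 7→ok, 9→fails.
At position 0: □(green → ◇(green ∨ waiting)) is true; □(waiting → yellow U ¬waiting) is false; so □(green → ◇(green ∨ waiting)) ∧ □(waiting → yellow U ¬waiting) is false.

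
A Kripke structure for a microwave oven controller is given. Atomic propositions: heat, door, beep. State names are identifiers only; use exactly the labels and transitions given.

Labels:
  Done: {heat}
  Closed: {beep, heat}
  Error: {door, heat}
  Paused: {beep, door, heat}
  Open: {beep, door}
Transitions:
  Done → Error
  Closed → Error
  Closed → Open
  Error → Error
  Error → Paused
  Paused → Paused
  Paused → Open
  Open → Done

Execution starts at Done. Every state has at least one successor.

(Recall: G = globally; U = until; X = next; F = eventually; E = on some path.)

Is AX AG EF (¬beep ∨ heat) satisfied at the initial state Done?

States satisfying AG EF (¬beep ∨ heat): {Done, Closed, Error, Paused, Open}.
States satisfying AX AG EF (¬beep ∨ heat): {Done, Closed, Error, Paused, Open}.
Done ∈ Sat(AX AG EF (¬beep ∨ heat)).

Satisfied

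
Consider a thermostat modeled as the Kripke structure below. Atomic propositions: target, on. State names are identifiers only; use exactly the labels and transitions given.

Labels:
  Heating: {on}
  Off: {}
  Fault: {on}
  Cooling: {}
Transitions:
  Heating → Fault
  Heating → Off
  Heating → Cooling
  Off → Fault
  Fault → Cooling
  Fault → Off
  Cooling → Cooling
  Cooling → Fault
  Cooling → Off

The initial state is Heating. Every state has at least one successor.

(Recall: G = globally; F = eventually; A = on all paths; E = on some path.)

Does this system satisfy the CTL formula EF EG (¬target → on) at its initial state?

No

States satisfying EG (¬target → on): ∅.
States satisfying EF EG (¬target → on): ∅.
No suitable path/successor from Heating witnesses the formula.
Heating ∉ Sat(EF EG (¬target → on)).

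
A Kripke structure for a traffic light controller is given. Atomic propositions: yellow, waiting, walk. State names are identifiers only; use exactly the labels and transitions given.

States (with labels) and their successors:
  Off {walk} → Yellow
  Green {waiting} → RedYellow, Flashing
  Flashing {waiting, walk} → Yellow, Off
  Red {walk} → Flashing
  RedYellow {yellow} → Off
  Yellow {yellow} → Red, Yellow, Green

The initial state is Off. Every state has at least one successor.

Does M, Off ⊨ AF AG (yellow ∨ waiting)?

States satisfying AG (yellow ∨ waiting): ∅.
States satisfying AF AG (yellow ∨ waiting): ∅.
There is a path from Off along which AG (yellow ∨ waiting) never holds.
Off ∉ Sat(AF AG (yellow ∨ waiting)).

No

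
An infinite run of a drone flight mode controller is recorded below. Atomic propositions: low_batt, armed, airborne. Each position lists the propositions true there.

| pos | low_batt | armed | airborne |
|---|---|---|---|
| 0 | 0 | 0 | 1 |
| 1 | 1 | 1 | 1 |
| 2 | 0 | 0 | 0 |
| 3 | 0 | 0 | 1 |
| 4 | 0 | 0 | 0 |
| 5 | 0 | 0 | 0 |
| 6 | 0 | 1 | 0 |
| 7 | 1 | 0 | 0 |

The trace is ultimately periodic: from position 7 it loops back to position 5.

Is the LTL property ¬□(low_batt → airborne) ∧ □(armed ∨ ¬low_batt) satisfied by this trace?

armed ∨ ¬low_batt must hold at every position from 0 onward. It fails at position 7, so □(armed ∨ ¬low_batt) is false.
At position 0: ¬□(low_batt → airborne) is true; □(armed ∨ ¬low_batt) is false; so ¬□(low_batt → airborne) ∧ □(armed ∨ ¬low_batt) is false.

Violated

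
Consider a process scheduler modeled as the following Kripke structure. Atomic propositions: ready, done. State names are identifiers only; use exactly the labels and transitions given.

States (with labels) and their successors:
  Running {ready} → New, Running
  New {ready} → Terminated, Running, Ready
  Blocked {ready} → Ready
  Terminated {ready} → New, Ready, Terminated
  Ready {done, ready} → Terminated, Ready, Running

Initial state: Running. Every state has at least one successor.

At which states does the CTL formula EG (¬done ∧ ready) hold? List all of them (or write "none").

{Running, New, Terminated}

States satisfying ¬done ∧ ready: {Running, New, Blocked, Terminated}.
States satisfying EG (¬done ∧ ready): {Running, New, Terminated}.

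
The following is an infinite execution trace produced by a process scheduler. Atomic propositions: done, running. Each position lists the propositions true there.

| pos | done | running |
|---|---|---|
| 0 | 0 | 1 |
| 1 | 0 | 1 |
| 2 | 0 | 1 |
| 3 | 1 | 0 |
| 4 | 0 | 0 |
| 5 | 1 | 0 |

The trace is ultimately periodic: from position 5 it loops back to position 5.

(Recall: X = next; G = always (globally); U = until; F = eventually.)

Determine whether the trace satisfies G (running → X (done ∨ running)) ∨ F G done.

Yes

running → X (done ∨ running) holds at every position 0..5, and those are all positions ever visited, so G (running → X (done ∨ running)) holds.
Positions where running holds: 0, 1, 2.
Check X (done ∨ running) at each: 0→ok, 1→ok, 2→ok.
G done holds at position 5, which is reachable from 0, so F G done holds.
At position 0: G (running → X (done ∨ running)) is true; F G done is true; so G (running → X (done ∨ running)) ∨ F G done is true.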